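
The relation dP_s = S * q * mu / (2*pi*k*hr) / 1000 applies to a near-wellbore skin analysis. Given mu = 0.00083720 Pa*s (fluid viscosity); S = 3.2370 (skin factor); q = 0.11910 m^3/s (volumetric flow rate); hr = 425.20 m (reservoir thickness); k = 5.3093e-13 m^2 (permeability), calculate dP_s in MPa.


dP_s = S * q * mu / (2*pi*k*hr) / 1000
dP_s = 3.2370 * 0.11910 * 0.00083720 / (2*pi*5.3093e-13*425.20) / 1000
dP_s = 227.5481 kPa
Convert: 227.5481 kPa * 0.001 = 0.22755 MPa
dP_s = 0.22755 MPa


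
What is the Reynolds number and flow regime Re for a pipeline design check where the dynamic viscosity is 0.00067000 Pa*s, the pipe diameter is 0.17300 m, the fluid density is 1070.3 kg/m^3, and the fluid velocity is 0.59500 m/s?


Step 1: Re = rho*vel*D/mu = 1070.3*0.595*0.173/0.00067 = 1.6443e+05
Step 2: Re = 1.6443e+05 > 4000, so flow is turbulent.
Re = 1.6443e+05 (turbulent)


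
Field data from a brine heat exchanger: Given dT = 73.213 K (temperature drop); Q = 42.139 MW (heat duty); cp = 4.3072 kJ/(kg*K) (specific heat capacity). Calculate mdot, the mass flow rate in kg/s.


mdot = Q * 1000 / (cp * dT)
mdot = 42.139 * 1000 / (4.3072 * 73.213)
mdot = 133.63 kg/s


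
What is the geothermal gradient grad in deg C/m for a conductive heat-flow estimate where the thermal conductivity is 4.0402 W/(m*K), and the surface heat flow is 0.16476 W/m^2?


grad = q * 1000 / k
grad = 0.16476 * 1000 / 4.0402
grad = 40.78016 deg C/km
Convert: 40.78016 deg C/km * 0.001 = 0.040780 deg C/m
grad = 0.040780 deg C/m


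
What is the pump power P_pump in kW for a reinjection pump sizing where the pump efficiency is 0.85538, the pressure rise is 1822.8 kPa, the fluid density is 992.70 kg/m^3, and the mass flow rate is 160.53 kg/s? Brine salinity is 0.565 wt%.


P_pump = mdot * dP / (rho * eta)
P_pump = 160.53 * 1822.8 / (992.70 * 0.85538)
P_pump = 344.60 kW


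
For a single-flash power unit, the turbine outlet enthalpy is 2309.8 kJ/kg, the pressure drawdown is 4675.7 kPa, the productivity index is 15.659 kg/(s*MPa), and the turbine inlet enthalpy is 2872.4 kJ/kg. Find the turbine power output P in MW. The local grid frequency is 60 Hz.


Step 1: mdot = PI * dP / 1000 = 15.659 * 4675.7 / 1000 = 73.21679 kg/s
Step 2: P = mdot*(h_in - h_out)/1000 = 73.21679*(2872.4 - 2309.8)/1000 = 41.192 MW
P = 41.192 MW


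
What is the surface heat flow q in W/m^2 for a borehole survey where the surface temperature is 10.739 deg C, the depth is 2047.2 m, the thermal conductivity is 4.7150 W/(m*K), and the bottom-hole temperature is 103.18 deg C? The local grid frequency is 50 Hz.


Step 1: grad = (T_d - T_surf)/d * 1000 = (103.18 - 10.739)/2047.2 * 1000 = 45.15485 deg C/km
Step 2: q = k * grad / 1000 = 4.715 * 45.15485 / 1000 = 0.21291 W/m^2
q = 0.21291 W/m^2


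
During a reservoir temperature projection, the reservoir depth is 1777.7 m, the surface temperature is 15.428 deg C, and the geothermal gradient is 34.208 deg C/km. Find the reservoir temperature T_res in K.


T_res = T_surf + grad * d / 1000
T_res = 15.428 + 34.208 * 1777.7 / 1000
T_res = 76.23956 deg C
Convert to K: 76.23956 + 273.15 = 349.39 K
T_res = 349.39 K


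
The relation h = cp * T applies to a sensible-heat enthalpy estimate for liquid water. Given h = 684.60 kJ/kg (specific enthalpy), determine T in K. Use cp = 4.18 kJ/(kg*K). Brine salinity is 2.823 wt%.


T = h / cp
T = 684.60 / 4.18
T = 163.7799 deg C
Convert to K: 163.7799 + 273.15 = 436.93 K
T = 436.93 K


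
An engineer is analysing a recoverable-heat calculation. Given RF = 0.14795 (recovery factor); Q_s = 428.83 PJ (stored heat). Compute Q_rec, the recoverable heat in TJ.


Q_rec = Q_s * RF
Q_rec = 428.83 * 0.14795
Q_rec = 63.44540 PJ
Convert: 63.44540 PJ * 1000.0 = 63445 TJ
Q_rec = 63445 TJ


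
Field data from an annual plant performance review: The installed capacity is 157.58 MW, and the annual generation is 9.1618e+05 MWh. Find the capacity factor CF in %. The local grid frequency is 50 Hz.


CF = E_a / (cap * 8760) * 100
CF = 9.1618e+05 / (157.58 * 8760) * 100
CF = 66.371 %


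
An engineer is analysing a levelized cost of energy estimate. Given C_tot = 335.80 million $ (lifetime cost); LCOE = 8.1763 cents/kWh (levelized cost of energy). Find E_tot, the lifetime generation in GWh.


E_tot = C_tot / LCOE * 100
E_tot = 335.80 / 8.1763 * 100
E_tot = 4107.0 GWh


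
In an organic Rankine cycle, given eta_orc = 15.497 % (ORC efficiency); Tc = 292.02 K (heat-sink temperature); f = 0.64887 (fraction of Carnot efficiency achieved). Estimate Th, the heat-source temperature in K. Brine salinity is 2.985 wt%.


Th = Tc / (1 - (eta_orc/100)/f)
Th = 292.02 / (1 - (15.497/100)/0.64887)
Th = 383.65 K


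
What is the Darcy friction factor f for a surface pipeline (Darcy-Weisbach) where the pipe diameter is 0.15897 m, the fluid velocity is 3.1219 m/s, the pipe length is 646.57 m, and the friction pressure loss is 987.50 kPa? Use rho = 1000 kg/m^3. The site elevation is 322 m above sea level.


f = dP*1000 / ((L/D)*(rho*vel^2/2))
f = 987.50*1000 / ((646.57/0.15897)*(1000*3.1219^2/2))
f = 0.049823


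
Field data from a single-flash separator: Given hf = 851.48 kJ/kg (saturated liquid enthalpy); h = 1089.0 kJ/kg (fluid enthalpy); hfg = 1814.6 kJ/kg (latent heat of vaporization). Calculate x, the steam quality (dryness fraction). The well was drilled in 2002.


x = (h - hf) / hfg
x = (1089.0 - 851.48) / 1814.6
x = 0.13089


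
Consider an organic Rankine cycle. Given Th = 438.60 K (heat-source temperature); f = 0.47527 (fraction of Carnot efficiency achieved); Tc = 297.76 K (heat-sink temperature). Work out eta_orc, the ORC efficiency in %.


eta_orc = (1 - Tc/Th) * f * 100
eta_orc = (1 - 297.76/438.60) * 0.47527 * 100
eta_orc = 15.262 %


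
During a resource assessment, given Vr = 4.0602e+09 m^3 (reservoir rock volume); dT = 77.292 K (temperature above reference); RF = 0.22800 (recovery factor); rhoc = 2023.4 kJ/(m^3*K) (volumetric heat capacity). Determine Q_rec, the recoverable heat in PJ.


Step 1: Q_s = Vr*rhoc*dT/1e12 = 4.0602e+09*2023.4*77.292/1e12 = 634.9854 PJ
Step 2: Q_rec = Q_s * RF = 634.9854 * 0.228 = 144.78 PJ
Q_rec = 144.78 PJ


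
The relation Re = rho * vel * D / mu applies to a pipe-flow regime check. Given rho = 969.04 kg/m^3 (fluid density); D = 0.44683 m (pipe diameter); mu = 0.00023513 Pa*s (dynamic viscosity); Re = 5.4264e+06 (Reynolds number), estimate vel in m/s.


vel = Re * mu / (rho * D)
vel = 5.4264e+06 * 0.00023513 / (969.04 * 0.44683)
vel = 2.9467 m/s


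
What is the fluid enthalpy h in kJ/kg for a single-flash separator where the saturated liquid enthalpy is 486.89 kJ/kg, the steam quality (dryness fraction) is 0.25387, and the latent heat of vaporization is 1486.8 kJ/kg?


h = hf + x * hfg
h = 486.89 + 0.25387 * 1486.8
h = 864.34 kJ/kg


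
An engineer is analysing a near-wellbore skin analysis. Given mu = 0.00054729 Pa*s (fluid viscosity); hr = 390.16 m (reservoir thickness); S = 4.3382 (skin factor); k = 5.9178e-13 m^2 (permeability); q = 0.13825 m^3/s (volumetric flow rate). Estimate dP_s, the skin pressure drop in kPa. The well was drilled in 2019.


dP_s = S * q * mu / (2*pi*k*hr) / 1000
dP_s = 4.3382 * 0.13825 * 0.00054729 / (2*pi*5.9178e-13*390.16) / 1000
dP_s = 226.26 kPa


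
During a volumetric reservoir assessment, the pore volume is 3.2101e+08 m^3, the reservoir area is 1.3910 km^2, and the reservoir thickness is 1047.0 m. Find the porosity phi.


phi = Vp / (A * 1e6 * hr)
phi = 3.2101e+08 / (1.3910 * 1e6 * 1047.0)
phi = 0.22042


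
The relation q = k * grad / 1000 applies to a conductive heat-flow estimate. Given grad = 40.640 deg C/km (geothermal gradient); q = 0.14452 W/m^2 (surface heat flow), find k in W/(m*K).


k = q * 1000 / grad
k = 0.14452 * 1000 / 40.640
k = 3.5561 W/(m*K)


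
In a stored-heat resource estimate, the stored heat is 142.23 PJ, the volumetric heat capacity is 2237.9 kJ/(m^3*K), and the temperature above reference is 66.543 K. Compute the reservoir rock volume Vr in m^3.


Vr = Q_s * 1e12 / (rhoc * dT)
Vr = 142.23 * 1e12 / (2237.9 * 66.543)
Vr = 9.5510e+08 m^3


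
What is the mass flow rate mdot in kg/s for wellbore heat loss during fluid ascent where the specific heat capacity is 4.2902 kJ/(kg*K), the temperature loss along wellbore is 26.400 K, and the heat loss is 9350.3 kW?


mdot = Q_loss / (cp * dT)
mdot = 9350.3 / (4.2902 * 26.400)
mdot = 82.555 kg/s


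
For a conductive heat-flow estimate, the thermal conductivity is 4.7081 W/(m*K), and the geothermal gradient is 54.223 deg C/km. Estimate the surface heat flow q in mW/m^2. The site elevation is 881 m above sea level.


q = k * grad / 1000
q = 4.7081 * 54.223 / 1000
q = 0.2552873 W/m^2
Convert: 0.2552873 W/m^2 * 1000.0 = 255.29 mW/m^2
q = 255.29 mW/m^2


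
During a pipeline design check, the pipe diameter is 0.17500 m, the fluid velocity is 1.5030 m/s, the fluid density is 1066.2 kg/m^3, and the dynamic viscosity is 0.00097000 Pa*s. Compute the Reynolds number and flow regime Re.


Step 1: Re = rho*vel*D/mu = 1066.2*1.503*0.175/0.00097 = 2.8911e+05
Step 2: Re = 2.8911e+05 > 4000, so flow is turbulent.
Re = 2.8911e+05 (turbulent)


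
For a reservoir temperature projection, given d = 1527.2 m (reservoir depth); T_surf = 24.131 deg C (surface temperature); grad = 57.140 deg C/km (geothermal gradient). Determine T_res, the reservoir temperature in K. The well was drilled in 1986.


T_res = T_surf + grad * d / 1000
T_res = 24.131 + 57.140 * 1527.2 / 1000
T_res = 111.3952 deg C
Convert to K: 111.3952 + 273.15 = 384.55 K
T_res = 384.55 K


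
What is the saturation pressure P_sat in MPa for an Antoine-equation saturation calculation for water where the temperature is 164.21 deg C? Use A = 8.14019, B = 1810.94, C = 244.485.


P_sat = 10^(A - B/(C + T)) / 760 * 0.101325
P_sat = 10^(8.14019 - 1810.94/(244.485 + 164.21)) / 760 * 0.101325
P_sat = 0.68244 MPa


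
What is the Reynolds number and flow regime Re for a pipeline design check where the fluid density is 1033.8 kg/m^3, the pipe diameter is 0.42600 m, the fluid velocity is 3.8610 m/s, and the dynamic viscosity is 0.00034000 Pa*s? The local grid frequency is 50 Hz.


Step 1: Re = rho*vel*D/mu = 1033.8*3.861*0.426/0.00034 = 5.0011e+06
Step 2: Re = 5.0011e+06 > 4000, so flow is turbulent.
Re = 5.0011e+06 (turbulent)


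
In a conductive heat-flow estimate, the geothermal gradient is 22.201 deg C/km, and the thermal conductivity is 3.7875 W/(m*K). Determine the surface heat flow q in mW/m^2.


q = k * grad / 1000
q = 3.7875 * 22.201 / 1000
q = 0.08408629 W/m^2
Convert: 0.08408629 W/m^2 * 1000.0 = 84.086 mW/m^2
q = 84.086 mW/m^2


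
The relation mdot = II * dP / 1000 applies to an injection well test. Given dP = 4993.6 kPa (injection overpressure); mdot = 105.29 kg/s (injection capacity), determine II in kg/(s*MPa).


II = mdot * 1000 / dP
II = 105.29 * 1000 / 4993.6
II = 21.085 kg/(s*MPa)


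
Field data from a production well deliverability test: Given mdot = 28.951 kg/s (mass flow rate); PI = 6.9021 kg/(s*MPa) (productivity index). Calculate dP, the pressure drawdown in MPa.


dP = mdot * 1000 / PI
dP = 28.951 * 1000 / 6.9021
dP = 4194.521 kPa
Convert: 4194.521 kPa * 0.001 = 4.1945 MPa
dP = 4.1945 MPa


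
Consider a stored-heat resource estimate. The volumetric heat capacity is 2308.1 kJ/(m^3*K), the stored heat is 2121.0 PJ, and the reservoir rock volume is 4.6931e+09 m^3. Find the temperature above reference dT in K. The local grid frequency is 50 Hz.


dT = Q_s * 1e12 / (Vr * rhoc)
dT = 2121.0 * 1e12 / (4.6931e+09 * 2308.1)
dT = 195.81 K


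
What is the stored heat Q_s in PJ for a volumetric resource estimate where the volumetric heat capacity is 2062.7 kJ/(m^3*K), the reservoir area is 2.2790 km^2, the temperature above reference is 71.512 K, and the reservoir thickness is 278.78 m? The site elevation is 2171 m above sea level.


Step 1: Vr = A*1e6*hr = 2.279*1e6*278.78 = 6.353396e+08 m^3
Step 2: Q_s = Vr*rhoc*dT/1e12 = 6.353396e+08*2062.7*71.512/1e12 = 93.718 PJ
Q_s = 93.718 PJ


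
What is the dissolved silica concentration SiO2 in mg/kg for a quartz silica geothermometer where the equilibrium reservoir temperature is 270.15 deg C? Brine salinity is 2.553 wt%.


SiO2 = 10^(5.19 - 1309/(T_eq + 273.15))
SiO2 = 10^(5.19 - 1309/(270.15 + 273.15))
SiO2 = 603.46 mg/kg


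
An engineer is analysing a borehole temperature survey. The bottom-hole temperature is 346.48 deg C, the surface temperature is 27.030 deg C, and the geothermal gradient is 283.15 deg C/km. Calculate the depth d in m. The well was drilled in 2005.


d = (T_d - T_surf) / grad * 1000
d = (346.48 - 27.030) / 283.15 * 1000
d = 1128.2 m


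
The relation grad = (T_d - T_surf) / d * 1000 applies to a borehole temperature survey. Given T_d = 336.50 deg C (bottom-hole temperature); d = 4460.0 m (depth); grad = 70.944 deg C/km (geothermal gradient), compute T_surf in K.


T_surf = T_d - grad * d / 1000
T_surf = 336.50 - 70.944 * 4460.0 / 1000
T_surf = 20.08976 deg C
Convert to K: 20.08976 + 273.15 = 293.24 K
T_surf = 293.24 K


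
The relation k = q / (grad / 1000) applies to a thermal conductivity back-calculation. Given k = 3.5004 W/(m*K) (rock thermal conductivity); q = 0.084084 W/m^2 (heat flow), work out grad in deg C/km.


grad = q / k * 1000
grad = 0.084084 / 3.5004 * 1000
grad = 24.021 deg C/km


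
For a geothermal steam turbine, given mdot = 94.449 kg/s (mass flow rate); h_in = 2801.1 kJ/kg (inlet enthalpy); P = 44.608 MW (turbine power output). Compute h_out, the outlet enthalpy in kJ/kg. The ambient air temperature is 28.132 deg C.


h_out = h_in - P * 1000 / mdot
h_out = 2801.1 - 44.608 * 1000 / 94.449
h_out = 2328.8 kJ/kg


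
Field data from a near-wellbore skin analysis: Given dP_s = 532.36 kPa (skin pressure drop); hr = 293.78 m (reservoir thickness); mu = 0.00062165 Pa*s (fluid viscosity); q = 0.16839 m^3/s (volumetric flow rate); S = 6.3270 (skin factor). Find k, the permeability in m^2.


k = S*q*mu / (2*pi*dP_s*1000*hr)
k = 6.3270*0.16839*0.00062165 / (2*pi*532.36*1000*293.78)
k = 6.7399e-13 m^2


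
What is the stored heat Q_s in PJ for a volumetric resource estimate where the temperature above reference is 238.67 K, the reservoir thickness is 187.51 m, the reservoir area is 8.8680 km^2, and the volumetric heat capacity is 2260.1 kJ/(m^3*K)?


Step 1: Vr = A*1e6*hr = 8.868*1e6*187.51 = 1.662839e+09 m^3
Step 2: Q_s = Vr*rhoc*dT/1e12 = 1.662839e+09*2260.1*238.67/1e12 = 896.97 PJ
Q_s = 896.97 PJ


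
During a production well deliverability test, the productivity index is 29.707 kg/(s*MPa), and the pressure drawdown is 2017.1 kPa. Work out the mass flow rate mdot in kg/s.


mdot = PI * dP / 1000
mdot = 29.707 * 2017.1 / 1000
mdot = 59.922 kg/s


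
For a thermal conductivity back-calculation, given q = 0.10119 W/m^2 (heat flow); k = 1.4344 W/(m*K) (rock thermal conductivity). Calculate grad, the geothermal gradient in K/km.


grad = q / k * 1000
grad = 0.10119 / 1.4344 * 1000
grad = 70.54518 deg C/km
Convert: 70.54518 deg C/km * 1.0 = 70.545 K/km
grad = 70.545 K/km


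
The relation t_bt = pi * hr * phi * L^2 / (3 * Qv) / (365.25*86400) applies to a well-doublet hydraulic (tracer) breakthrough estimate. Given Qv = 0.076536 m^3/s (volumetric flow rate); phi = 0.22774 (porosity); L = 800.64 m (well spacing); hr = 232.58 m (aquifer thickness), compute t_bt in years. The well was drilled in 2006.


t_bt = pi * hr * phi * L^2 / (3 * Qv) / (365.25*86400)
t_bt = pi * 232.58 * 0.22774 * 800.64^2 / (3 * 0.076536) / (365.25*86400)
t_bt = 14.721 years


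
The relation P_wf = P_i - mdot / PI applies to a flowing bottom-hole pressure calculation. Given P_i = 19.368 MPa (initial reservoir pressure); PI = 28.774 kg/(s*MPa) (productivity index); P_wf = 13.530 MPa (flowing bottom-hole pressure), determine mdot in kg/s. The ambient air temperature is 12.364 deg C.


mdot = (P_i - P_wf) * PI
mdot = (19.368 - 13.530) * 28.774
mdot = 167.98 kg/s


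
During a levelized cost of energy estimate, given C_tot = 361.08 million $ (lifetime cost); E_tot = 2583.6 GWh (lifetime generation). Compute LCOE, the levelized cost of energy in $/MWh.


LCOE = C_tot / E_tot * 100
LCOE = 361.08 / 2583.6 * 100
LCOE = 13.97585 cents/kWh
Convert: 13.97585 cents/kWh * 10.0 = 139.76 $/MWh
LCOE = 139.76 $/MWh


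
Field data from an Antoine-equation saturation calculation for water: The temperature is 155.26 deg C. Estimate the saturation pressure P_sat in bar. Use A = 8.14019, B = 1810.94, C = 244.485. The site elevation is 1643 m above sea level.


P_sat = 10^(A - B/(C + T)) / 760 * 0.101325
P_sat = 10^(8.14019 - 1810.94/(244.485 + 155.26)) / 760 * 0.101325
P_sat = 0.5430690 MPa
Convert: 0.5430690 MPa * 10.0 = 5.4307 bar
P_sat = 5.4307 bar


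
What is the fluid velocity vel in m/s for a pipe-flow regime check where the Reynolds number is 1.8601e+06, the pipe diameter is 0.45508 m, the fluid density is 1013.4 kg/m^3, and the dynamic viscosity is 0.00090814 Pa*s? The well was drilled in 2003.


vel = Re * mu / (rho * D)
vel = 1.8601e+06 * 0.00090814 / (1013.4 * 0.45508)
vel = 3.6629 m/s


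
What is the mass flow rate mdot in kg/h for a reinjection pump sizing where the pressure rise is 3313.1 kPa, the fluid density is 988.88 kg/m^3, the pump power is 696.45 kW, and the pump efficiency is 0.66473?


mdot = P_pump * rho * eta / dP
mdot = 696.45 * 988.88 * 0.66473 / 3313.1
mdot = 138.1797 kg/s
Convert: 138.1797 kg/s * 3600.0 = 4.9745e+05 kg/h
mdot = 4.9745e+05 kg/h


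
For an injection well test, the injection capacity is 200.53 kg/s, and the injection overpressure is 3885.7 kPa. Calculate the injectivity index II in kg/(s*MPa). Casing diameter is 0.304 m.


II = mdot * 1000 / dP
II = 200.53 * 1000 / 3885.7
II = 51.607 kg/(s*MPa)


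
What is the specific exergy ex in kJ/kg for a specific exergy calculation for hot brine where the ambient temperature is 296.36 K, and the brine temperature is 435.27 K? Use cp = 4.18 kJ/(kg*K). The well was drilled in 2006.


ex = cp * ((T_b - T_0) - T_0 * ln(T_b/T_0))
ex = 4.18 * ((435.27 - 296.36) - 296.36 * ln(435.27/296.36))
ex = 104.47 kJ/kg


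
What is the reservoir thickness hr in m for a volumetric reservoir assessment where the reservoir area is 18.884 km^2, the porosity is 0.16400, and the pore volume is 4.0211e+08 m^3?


hr = Vp / (A * 1e6 * phi)
hr = 4.0211e+08 / (18.884 * 1e6 * 0.16400)
hr = 129.84 m


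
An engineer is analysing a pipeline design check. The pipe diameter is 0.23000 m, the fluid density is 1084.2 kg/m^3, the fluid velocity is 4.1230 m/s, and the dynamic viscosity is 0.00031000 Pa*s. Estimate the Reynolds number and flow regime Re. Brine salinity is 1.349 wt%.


Step 1: Re = rho*vel*D/mu = 1084.2*4.123*0.23/0.00031 = 3.3166e+06
Step 2: Re = 3.3166e+06 > 4000, so flow is turbulent.
Re = 3.3166e+06 (turbulent)


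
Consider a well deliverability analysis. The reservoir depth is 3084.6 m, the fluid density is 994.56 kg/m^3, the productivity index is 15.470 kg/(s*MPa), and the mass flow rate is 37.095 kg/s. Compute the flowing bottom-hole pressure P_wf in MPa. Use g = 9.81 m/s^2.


Step 1: P_i = rho*g*h/1e6 = 994.56*9.81*3084.6/1e6 = 30.09531 MPa
Step 2: P_wf = P_i - mdot/PI = 30.09531 - 37.095/15.47 = 27.697 MPa
P_wf = 27.697 MPa


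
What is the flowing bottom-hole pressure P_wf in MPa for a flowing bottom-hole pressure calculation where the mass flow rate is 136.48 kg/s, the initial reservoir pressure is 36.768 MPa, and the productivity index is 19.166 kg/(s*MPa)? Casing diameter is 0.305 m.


P_wf = P_i - mdot / PI
P_wf = 36.768 - 136.48 / 19.166
P_wf = 29.647 MPa


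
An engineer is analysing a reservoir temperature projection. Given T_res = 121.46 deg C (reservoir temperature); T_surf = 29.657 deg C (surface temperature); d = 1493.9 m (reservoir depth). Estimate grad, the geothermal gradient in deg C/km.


grad = (T_res - T_surf) / d * 1000
grad = (121.46 - 29.657) / 1493.9 * 1000
grad = 61.452 deg C/km


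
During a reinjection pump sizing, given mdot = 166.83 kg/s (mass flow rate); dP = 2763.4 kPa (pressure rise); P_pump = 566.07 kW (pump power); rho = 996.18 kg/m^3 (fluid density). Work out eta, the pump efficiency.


eta = mdot * dP / (rho * P_pump)
eta = 166.83 * 2763.4 / (996.18 * 566.07)
eta = 0.81754


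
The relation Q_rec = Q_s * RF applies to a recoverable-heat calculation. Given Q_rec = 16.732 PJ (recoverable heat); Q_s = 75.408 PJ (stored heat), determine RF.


RF = Q_rec / Q_s
RF = 16.732 / 75.408
RF = 0.22189


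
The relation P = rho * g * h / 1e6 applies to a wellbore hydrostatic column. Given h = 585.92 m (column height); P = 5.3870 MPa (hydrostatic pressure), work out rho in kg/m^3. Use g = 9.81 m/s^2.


rho = P * 1e6 / (g * h)
rho = 5.3870 * 1e6 / (9.81 * 585.92)
rho = 937.22 kg/m^3


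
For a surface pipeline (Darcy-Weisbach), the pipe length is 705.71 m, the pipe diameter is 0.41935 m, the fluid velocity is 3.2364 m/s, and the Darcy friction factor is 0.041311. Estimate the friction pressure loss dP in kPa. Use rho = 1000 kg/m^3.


dP = f * (L/D) * (rho*vel^2/2) / 1000
dP = 0.041311 * (705.71/0.41935) * (1000*3.2364^2/2) / 1000
dP = 364.09 kPa


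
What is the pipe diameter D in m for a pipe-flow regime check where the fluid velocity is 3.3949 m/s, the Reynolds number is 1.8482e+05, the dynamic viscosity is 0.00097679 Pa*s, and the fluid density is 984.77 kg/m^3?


D = Re * mu / (rho * vel)
D = 1.8482e+05 * 0.00097679 / (984.77 * 3.3949)
D = 0.053999 m


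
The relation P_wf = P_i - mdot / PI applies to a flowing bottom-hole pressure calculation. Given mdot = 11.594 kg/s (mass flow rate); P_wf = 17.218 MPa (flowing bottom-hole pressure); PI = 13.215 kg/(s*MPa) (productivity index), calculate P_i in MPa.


P_i = P_wf + mdot / PI
P_i = 17.218 + 11.594 / 13.215
P_i = 18.095 MPa


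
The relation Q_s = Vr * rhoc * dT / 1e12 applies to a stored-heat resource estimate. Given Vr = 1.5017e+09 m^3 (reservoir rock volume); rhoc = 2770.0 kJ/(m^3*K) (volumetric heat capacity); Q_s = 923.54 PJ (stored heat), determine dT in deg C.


dT = Q_s * 1e12 / (Vr * rhoc)
dT = 923.54 * 1e12 / (1.5017e+09 * 2770.0)
dT = 222.0203 K
Convert (temperature difference, 1 K = 1 deg C): 222.0203 K = 222.0203 deg C
dT = 222.02 deg C


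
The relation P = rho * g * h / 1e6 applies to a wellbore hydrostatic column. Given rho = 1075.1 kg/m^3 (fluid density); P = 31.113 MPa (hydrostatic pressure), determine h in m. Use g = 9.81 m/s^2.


h = P * 1e6 / (g * rho)
h = 31.113 * 1e6 / (9.81 * 1075.1)
h = 2950.0 m


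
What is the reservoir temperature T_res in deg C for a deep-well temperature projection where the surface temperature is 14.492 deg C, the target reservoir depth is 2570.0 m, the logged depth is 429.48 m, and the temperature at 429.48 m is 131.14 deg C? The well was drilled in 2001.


Step 1: grad = (T_d1 - T_surf)/d1 * 1000 = (131.14 - 14.492)/429.48 * 1000 = 271.6029 deg C/km
Step 2: T_res = T_surf + grad*d2/1000 = 14.492 + 271.6029*2570.0/1000 = 712.51 deg C
T_res = 712.51 deg C


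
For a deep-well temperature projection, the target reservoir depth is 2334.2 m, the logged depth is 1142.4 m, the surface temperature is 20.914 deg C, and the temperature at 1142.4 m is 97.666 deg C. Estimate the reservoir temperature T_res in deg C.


Step 1: grad = (T_d1 - T_surf)/d1 * 1000 = (97.666 - 20.914)/1142.4 * 1000 = 67.18487 deg C/km
Step 2: T_res = T_surf + grad*d2/1000 = 20.914 + 67.18487*2334.2/1000 = 177.74 deg C
T_res = 177.74 deg C


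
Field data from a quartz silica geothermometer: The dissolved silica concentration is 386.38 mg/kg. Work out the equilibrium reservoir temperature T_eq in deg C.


T_eq = 1309 / (5.19 - log10(SiO2)) - 273.15
T_eq = 1309 / (5.19 - log10(386.38)) - 273.15
T_eq = 229.73 deg C


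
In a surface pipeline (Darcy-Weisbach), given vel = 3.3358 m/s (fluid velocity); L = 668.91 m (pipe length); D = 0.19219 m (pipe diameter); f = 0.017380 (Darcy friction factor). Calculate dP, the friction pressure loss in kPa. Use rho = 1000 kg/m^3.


dP = f * (L/D) * (rho*vel^2/2) / 1000
dP = 0.017380 * (668.91/0.19219) * (1000*3.3358^2/2) / 1000
dP = 336.56 kPa


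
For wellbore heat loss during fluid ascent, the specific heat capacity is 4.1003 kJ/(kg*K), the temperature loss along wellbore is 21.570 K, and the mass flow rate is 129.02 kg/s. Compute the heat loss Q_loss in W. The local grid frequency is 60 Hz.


Q_loss = mdot * cp * dT
Q_loss = 129.02 * 4.1003 * 21.570
Q_loss = 11410.98 kW
Convert: 11410.98 kW * 1000.0 = 1.1411e+07 W
Q_loss = 1.1411e+07 W


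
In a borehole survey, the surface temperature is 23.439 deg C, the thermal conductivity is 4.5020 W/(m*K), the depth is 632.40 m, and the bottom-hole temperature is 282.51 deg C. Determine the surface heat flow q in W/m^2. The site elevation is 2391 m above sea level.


Step 1: grad = (T_d - T_surf)/d * 1000 = (282.51 - 23.439)/632.4 * 1000 = 409.6632 deg C/km
Step 2: q = k * grad / 1000 = 4.502 * 409.6632 / 1000 = 1.8443 W/m^2
q = 1.8443 W/m^2


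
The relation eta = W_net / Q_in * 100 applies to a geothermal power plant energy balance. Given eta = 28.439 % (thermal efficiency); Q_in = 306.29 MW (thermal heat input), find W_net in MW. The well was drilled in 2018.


W_net = eta / 100 * Q_in
W_net = 28.439 / 100 * 306.29
W_net = 87.106 MW


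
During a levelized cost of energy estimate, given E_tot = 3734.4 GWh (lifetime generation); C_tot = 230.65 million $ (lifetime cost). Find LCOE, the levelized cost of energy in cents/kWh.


LCOE = C_tot / E_tot * 100
LCOE = 230.65 / 3734.4 * 100
LCOE = 6.1764 cents/kWh


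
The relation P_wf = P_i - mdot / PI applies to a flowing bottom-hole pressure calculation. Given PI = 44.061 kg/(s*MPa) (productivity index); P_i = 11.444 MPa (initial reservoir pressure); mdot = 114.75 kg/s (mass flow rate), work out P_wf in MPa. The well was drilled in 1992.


P_wf = P_i - mdot / PI
P_wf = 11.444 - 114.75 / 44.061
P_wf = 8.8397 MPa


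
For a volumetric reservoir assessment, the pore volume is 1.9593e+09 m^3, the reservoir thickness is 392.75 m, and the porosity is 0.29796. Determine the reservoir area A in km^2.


A = Vp / (1e6 * hr * phi)
A = 1.9593e+09 / (1e6 * 392.75 * 0.29796)
A = 16.743 km^2


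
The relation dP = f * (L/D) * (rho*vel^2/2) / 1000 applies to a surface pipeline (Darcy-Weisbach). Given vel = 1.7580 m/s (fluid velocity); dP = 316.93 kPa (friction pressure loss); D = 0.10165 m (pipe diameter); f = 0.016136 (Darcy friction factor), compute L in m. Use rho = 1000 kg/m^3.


L = dP*1000*D / (f*rho*vel^2/2)
L = 316.93*1000*0.10165 / (0.016136*1000*1.7580^2/2)
L = 1292.0 m


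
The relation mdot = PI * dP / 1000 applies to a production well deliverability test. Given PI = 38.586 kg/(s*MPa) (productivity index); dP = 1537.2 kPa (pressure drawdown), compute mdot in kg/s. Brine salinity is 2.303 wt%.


mdot = PI * dP / 1000
mdot = 38.586 * 1537.2 / 1000
mdot = 59.314 kg/s


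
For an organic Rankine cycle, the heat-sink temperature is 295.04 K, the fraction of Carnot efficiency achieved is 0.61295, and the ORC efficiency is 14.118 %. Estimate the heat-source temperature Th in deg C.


Th = Tc / (1 - (eta_orc/100)/f)
Th = 295.04 / (1 - (14.118/100)/0.61295)
Th = 383.3325 K
Convert to deg C: 383.3325 - 273.15 = 110.18 deg C
Th = 110.18 deg C


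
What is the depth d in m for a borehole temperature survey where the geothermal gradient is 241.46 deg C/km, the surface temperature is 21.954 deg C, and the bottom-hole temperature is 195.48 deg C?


d = (T_d - T_surf) / grad * 1000
d = (195.48 - 21.954) / 241.46 * 1000
d = 718.65 m


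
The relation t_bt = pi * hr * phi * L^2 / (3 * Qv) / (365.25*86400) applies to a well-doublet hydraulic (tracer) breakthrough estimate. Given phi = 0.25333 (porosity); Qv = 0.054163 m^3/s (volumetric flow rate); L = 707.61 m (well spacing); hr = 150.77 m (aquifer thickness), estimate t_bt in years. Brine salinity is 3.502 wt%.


t_bt = pi * hr * phi * L^2 / (3 * Qv) / (365.25*86400)
t_bt = pi * 150.77 * 0.25333 * 707.61^2 / (3 * 0.054163) / (365.25*86400)
t_bt = 11.717 years


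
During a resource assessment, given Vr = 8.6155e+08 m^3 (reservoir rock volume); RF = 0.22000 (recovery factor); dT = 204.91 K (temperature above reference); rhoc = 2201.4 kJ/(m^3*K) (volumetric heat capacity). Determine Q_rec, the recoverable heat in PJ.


Step 1: Q_s = Vr*rhoc*dT/1e12 = 8.6155e+08*2201.4*204.91/1e12 = 388.6356 PJ
Step 2: Q_rec = Q_s * RF = 388.6356 * 0.22 = 85.500 PJ
Q_rec = 85.500 PJ


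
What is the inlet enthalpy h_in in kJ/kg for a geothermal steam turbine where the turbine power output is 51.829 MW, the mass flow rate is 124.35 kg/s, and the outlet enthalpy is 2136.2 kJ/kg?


h_in = h_out + P * 1000 / mdot
h_in = 2136.2 + 51.829 * 1000 / 124.35
h_in = 2553.0 kJ/kg


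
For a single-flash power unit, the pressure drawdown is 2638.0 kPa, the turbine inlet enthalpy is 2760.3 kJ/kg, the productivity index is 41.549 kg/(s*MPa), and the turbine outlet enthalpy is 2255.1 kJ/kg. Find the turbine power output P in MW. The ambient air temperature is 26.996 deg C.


Step 1: mdot = PI * dP / 1000 = 41.549 * 2638.0 / 1000 = 109.6063 kg/s
Step 2: P = mdot*(h_in - h_out)/1000 = 109.6063*(2760.3 - 2255.1)/1000 = 55.373 MW
P = 55.373 MW


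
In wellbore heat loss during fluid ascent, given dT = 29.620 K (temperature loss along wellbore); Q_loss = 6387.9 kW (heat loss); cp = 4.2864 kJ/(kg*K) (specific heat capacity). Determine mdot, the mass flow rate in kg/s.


mdot = Q_loss / (cp * dT)
mdot = 6387.9 / (4.2864 * 29.620)
mdot = 50.313 kg/s


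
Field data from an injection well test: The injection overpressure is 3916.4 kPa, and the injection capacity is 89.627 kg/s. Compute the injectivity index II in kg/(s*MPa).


II = mdot * 1000 / dP
II = 89.627 * 1000 / 3916.4
II = 22.885 kg/(s*MPa)


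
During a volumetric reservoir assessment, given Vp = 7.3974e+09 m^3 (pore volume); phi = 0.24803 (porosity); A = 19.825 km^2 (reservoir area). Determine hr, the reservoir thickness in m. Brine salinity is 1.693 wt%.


hr = Vp / (A * 1e6 * phi)
hr = 7.3974e+09 / (19.825 * 1e6 * 0.24803)
hr = 1504.4 m


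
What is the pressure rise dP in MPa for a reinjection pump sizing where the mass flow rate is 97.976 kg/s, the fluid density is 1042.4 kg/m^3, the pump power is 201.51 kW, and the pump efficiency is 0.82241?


dP = P_pump * rho * eta / mdot
dP = 201.51 * 1042.4 * 0.82241 / 97.976
dP = 1763.192 kPa
Convert: 1763.192 kPa * 0.001 = 1.7632 MPa
dP = 1.7632 MPa


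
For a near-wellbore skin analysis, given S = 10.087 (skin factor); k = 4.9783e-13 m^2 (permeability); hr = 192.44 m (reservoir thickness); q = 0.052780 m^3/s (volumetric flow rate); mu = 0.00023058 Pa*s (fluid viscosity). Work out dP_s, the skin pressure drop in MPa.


dP_s = S * q * mu / (2*pi*k*hr) / 1000
dP_s = 10.087 * 0.052780 * 0.00023058 / (2*pi*4.9783e-13*192.44) / 1000
dP_s = 203.9373 kPa
Convert: 203.9373 kPa * 0.001 = 0.20394 MPa
dP_s = 0.20394 MPa


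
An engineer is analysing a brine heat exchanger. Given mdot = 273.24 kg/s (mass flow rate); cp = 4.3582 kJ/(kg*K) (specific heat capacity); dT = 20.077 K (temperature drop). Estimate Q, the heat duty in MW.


Q = mdot * cp * dT / 1000
Q = 273.24 * 4.3582 * 20.077 / 1000
Q = 23.908 MW


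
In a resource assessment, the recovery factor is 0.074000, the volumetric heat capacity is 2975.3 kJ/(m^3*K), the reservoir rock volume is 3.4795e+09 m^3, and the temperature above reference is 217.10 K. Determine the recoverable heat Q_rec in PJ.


Step 1: Q_s = Vr*rhoc*dT/1e12 = 3.4795e+09*2975.3*217.1/1e12 = 2247.540 PJ
Step 2: Q_rec = Q_s * RF = 2247.540 * 0.074 = 166.32 PJ
Q_rec = 166.32 PJ


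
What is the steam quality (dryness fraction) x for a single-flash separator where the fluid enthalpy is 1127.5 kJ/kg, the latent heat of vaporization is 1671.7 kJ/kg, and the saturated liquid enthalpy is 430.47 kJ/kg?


x = (h - hf) / hfg
x = (1127.5 - 430.47) / 1671.7
x = 0.41696


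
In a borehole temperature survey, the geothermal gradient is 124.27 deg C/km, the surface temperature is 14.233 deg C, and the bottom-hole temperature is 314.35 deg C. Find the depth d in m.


d = (T_d - T_surf) / grad * 1000
d = (314.35 - 14.233) / 124.27 * 1000
d = 2415.0 m


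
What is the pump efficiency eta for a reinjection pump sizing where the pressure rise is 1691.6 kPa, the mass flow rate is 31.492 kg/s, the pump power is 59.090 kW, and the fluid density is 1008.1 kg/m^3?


eta = mdot * dP / (rho * P_pump)
eta = 31.492 * 1691.6 / (1008.1 * 59.090)
eta = 0.89429


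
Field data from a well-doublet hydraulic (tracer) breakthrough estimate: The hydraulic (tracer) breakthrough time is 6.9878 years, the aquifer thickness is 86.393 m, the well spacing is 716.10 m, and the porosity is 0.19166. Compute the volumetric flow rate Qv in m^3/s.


Qv = pi*hr*phi*L^2 / (3*t_bt*365.25*86400)
Qv = pi*86.393*0.19166*716.10^2 / (3*6.9878*365.25*86400)
Qv = 0.040322 m^3/s


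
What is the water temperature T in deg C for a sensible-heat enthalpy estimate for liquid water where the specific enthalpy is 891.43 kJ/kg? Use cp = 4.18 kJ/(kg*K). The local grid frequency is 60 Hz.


T = h / cp
T = 891.43 / 4.18
T = 213.26 deg C


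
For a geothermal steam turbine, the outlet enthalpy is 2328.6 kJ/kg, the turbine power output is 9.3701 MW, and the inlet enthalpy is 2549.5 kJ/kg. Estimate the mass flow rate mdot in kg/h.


mdot = P * 1000 / (h_in - h_out)
mdot = 9.3701 * 1000 / (2549.5 - 2328.6)
mdot = 42.41784 kg/s
Convert: 42.41784 kg/s * 3600.0 = 1.5270e+05 kg/h
mdot = 1.5270e+05 kg/h


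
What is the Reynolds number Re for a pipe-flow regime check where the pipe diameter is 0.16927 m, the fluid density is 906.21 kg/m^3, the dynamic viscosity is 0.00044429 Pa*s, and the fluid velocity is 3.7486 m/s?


Re = rho * vel * D / mu
Re = 906.21 * 3.7486 * 0.16927 / 0.00044429
Re = 1.2942e+06


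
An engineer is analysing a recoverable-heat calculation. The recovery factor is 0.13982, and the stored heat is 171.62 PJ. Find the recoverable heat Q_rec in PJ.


Q_rec = Q_s * RF
Q_rec = 171.62 * 0.13982
Q_rec = 23.996 PJ


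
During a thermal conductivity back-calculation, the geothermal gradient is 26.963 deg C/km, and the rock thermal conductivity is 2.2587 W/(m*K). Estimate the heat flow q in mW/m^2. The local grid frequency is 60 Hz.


q = k * grad / 1000
q = 2.2587 * 26.963 / 1000
q = 0.06090133 W/m^2
Convert: 0.06090133 W/m^2 * 1000.0 = 60.901 mW/m^2
q = 60.901 mW/m^2


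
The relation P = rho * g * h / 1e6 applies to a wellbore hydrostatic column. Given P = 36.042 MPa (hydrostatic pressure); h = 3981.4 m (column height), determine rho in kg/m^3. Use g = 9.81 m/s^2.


rho = P * 1e6 / (g * h)
rho = 36.042 * 1e6 / (9.81 * 3981.4)
rho = 922.79 kg/m^3


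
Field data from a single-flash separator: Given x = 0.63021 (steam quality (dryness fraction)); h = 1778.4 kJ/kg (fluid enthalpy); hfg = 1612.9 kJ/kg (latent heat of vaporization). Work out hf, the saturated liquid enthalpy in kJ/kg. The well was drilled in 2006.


hf = h - x * hfg
hf = 1778.4 - 0.63021 * 1612.9
hf = 761.93 kJ/kg


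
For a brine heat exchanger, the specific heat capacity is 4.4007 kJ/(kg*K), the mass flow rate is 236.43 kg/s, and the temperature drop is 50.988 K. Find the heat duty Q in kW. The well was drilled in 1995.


Q = mdot * cp * dT / 1000
Q = 236.43 * 4.4007 * 50.988 / 1000
Q = 53.05085 MW
Convert: 53.05085 MW * 1000.0 = 53051 kW
Q = 53051 kW


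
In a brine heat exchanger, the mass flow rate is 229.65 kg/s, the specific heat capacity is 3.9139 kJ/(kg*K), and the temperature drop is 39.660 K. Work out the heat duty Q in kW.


Q = mdot * cp * dT / 1000
Q = 229.65 * 3.9139 * 39.660 / 1000
Q = 35.64748 MW
Convert: 35.64748 MW * 1000.0 = 35647 kW
Q = 35647 kW


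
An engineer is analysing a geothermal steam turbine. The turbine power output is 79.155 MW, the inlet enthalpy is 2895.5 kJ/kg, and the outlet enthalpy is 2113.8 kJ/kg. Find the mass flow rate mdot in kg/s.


mdot = P * 1000 / (h_in - h_out)
mdot = 79.155 * 1000 / (2895.5 - 2113.8)
mdot = 101.26 kg/s


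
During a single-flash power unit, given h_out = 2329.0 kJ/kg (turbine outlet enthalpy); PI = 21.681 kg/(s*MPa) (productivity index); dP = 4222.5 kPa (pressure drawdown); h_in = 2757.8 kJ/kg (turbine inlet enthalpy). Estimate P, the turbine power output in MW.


Step 1: mdot = PI * dP / 1000 = 21.681 * 4222.5 / 1000 = 91.54802 kg/s
Step 2: P = mdot*(h_in - h_out)/1000 = 91.54802*(2757.8 - 2329.0)/1000 = 39.256 MW
P = 39.256 MW


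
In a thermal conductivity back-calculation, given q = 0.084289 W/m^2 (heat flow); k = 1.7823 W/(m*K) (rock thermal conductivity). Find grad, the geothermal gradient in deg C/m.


grad = q / k * 1000
grad = 0.084289 / 1.7823 * 1000
grad = 47.29226 deg C/km
Convert: 47.29226 deg C/km * 0.001 = 0.047292 deg C/m
grad = 0.047292 deg C/m


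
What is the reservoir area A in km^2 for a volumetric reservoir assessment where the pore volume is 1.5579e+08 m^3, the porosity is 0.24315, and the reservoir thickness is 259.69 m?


A = Vp / (1e6 * hr * phi)
A = 1.5579e+08 / (1e6 * 259.69 * 0.24315)
A = 2.4672 km^2


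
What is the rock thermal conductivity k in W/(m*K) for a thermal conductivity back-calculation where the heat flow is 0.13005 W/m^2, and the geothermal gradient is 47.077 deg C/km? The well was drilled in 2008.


k = q / (grad / 1000)
k = 0.13005 / (47.077 / 1000)
k = 2.7625 W/(m*K)


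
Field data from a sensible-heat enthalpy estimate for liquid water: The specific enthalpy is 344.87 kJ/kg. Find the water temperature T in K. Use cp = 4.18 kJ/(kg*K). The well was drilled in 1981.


T = h / cp
T = 344.87 / 4.18
T = 82.50478 deg C
Convert to K: 82.50478 + 273.15 = 355.65 K
T = 355.65 K


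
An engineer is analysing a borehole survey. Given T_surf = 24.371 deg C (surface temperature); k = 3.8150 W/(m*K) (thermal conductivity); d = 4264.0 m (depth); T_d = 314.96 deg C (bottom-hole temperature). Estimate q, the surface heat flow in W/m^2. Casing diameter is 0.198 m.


Step 1: grad = (T_d - T_surf)/d * 1000 = (314.96 - 24.371)/4264.0 * 1000 = 68.14939 deg C/km
Step 2: q = k * grad / 1000 = 3.815 * 68.14939 / 1000 = 0.25999 W/m^2
q = 0.25999 W/m^2


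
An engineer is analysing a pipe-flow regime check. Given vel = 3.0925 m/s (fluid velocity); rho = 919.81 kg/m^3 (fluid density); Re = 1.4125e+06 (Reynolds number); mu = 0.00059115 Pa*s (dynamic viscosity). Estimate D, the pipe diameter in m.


D = Re * mu / (rho * vel)
D = 1.4125e+06 * 0.00059115 / (919.81 * 3.0925)
D = 0.29355 m


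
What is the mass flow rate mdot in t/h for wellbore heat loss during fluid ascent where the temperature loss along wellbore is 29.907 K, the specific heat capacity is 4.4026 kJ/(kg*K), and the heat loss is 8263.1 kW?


mdot = Q_loss / (cp * dT)
mdot = 8263.1 / (4.4026 * 29.907)
mdot = 62.75682 kg/s
Convert: 62.75682 kg/s * 3.6 = 225.92 t/h
mdot = 225.92 t/h


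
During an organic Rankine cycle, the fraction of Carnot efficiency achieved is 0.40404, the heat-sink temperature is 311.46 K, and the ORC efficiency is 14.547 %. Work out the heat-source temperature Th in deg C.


Th = Tc / (1 - (eta_orc/100)/f)
Th = 311.46 / (1 - (14.547/100)/0.40404)
Th = 486.6856 K
Convert to deg C: 486.6856 - 273.15 = 213.54 deg C
Th = 213.54 deg C


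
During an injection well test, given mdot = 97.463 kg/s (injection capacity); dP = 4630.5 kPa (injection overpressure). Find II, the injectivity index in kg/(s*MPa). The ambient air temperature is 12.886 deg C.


II = mdot * 1000 / dP
II = 97.463 * 1000 / 4630.5
II = 21.048 kg/(s*MPa)


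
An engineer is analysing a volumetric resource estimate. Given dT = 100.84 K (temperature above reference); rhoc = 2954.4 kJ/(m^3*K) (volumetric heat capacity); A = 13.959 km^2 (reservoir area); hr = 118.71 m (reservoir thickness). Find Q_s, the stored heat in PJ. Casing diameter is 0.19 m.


Step 1: Vr = A*1e6*hr = 13.959*1e6*118.71 = 1.657073e+09 m^3
Step 2: Q_s = Vr*rhoc*dT/1e12 = 1.657073e+09*2954.4*100.84/1e12 = 493.68 PJ
Q_s = 493.68 PJ
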